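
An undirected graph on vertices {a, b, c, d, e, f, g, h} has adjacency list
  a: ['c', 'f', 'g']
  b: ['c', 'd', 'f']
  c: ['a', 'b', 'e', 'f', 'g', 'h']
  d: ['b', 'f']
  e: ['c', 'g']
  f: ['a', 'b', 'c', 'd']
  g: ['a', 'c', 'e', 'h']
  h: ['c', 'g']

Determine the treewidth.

2

A width-2 tree decomposition is:
Bags: B1 = {a, c, g}  B2 = {c, g, h}  B3 = {c, e, g}  B4 = {a, c, f}  B5 = {b, c, f}  B6 = {b, d, f}
Tree: B1–B2, B2–B3, B1–B4, B4–B5, B5–B6
Each bag holds 3 vertices, so the decomposition has width 2, which upper-bounds the treewidth. Conversely, {b, d, f} is a clique of size 3, and the vertices of any clique must share a bag in every tree decomposition; so some bag has ≥ 3 vertices and tw(G) ≥ 2. Combining the bounds, tw(G) = 2.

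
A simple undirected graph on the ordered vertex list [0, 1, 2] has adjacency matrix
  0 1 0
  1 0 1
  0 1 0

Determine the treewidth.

A width-1 tree decomposition is:
Bags: B1 = {1, 2}  B2 = {0, 1}
Tree: B1–B2
Every bag has size at most 2, so the width is 2 − 1 = 1 and tw(G) ≤ 1. G has an edge, so its treewidth is at least 1. Hence tw(G) = 1 exactly.

1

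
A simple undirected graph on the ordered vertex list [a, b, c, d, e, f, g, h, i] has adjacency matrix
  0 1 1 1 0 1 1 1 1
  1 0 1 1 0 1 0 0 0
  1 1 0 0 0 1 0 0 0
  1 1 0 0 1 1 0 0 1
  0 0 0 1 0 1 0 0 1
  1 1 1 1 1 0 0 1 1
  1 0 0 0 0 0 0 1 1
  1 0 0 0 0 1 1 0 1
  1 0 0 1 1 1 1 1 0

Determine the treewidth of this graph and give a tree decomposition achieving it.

Treewidth 3.
One optimal decomposition is:
Bags: B1 = {a, d, f, i}  B2 = {a, b, d, f}  B3 = {a, b, c, f}  B4 = {a, f, h, i}  B5 = {a, g, h, i}  B6 = {d, e, f, i}
Tree: B1–B2, B2–B3, B1–B4, B4–B5, B1–B6

Every bag has size at most 4, so the width is 4 − 1 = 3 and tw(G) ≤ 3. On the other hand G contains the 4-clique {a, g, h, i}. A clique must lie in a single bag of any decomposition, so no decomposition can have width below 3. The upper and lower bounds meet at 3, so that is the treewidth.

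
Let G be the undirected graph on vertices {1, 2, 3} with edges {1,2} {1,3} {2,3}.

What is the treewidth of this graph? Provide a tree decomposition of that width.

Treewidth 2.
One such decomposition:
Bags: B1 = {1, 2, 3}
Tree: (single bag)

A single bag containing all 3 vertices is trivially a valid decomposition of width 2. For the lower bound, the 3 vertices {1, 2, 3} are pairwise adjacent, and any tree decomposition puts a clique entirely inside one bag — forcing width ≥ 2. Therefore the treewidth is 2.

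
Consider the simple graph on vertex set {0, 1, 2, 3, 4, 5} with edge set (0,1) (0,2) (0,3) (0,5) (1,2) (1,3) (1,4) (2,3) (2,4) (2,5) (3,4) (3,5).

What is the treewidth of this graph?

A width-3 tree decomposition is:
Bags: B1 = {0, 1, 2, 3}  B2 = {0, 2, 3, 5}  B3 = {1, 2, 3, 4}
Tree: B1–B2, B1–B3
The largest bag has 4 vertices, giving width 3; this decomposition certifies tw(G) ≤ 3. For the lower bound, the 4 vertices {0, 1, 2, 3} are pairwise adjacent, and any tree decomposition puts a clique entirely inside one bag — forcing width ≥ 3. Hence tw(G) = 3 exactly.

3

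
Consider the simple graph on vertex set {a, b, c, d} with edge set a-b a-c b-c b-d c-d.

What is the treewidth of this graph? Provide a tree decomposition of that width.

Treewidth 2.
One optimal decomposition is:
Bags: B1 = {a, b, c}  B2 = {b, c, d}
Tree: B1–B2

Each bag holds 3 vertices, so the decomposition has width 2, which upper-bounds the treewidth. Conversely, {b, c, d} is a clique of size 3, and the vertices of any clique must share a bag in every tree decomposition; so some bag has ≥ 3 vertices and tw(G) ≥ 2. Hence tw(G) = 2 exactly.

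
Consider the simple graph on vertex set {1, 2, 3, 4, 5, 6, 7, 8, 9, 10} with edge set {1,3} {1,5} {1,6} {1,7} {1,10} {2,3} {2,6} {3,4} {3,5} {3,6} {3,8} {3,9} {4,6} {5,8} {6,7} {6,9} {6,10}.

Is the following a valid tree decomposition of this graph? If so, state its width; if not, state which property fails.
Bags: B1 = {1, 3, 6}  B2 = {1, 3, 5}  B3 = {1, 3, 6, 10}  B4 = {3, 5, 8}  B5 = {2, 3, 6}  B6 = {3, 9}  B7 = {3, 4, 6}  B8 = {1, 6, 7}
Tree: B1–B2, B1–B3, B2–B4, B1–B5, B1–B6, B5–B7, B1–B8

No — edge (6,9) lies in no bag.

A tree decomposition must satisfy three properties: every vertex lies in some bag; for every edge, both endpoints lie together in some bag; and for every vertex, the bags containing it form a connected subtree. Here edge (6,9) lies in no bag, so the decomposition is invalid.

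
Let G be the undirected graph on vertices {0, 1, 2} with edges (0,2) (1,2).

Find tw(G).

A width-1 tree decomposition is:
Bags: B1 = {0, 2}  B2 = {1, 2}
Tree: B1–B2
Every bag has size at most 2, so the width is 2 − 1 = 1 and tw(G) ≤ 1. Since G has at least one edge (e.g. 2–0), it is not an edgeless graph, so tw(G) ≥ 1. Therefore the treewidth is 1.

1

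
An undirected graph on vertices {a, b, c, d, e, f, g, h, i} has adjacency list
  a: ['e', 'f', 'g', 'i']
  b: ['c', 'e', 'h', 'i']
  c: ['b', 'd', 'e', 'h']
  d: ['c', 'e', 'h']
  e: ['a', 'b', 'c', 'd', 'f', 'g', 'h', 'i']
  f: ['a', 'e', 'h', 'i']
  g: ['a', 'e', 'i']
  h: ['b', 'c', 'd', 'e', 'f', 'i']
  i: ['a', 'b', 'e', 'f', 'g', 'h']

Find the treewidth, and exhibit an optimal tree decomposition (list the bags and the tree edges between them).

Treewidth 3.
One such decomposition:
Bags: B1 = {b, e, h, i}  B2 = {e, f, h, i}  B3 = {b, c, e, h}  B4 = {c, d, e, h}  B5 = {a, e, f, i}  B6 = {a, e, g, i}
Tree: B1–B2, B1–B3, B3–B4, B2–B5, B5–B6

Every bag has size at most 4, so the width is 4 − 1 = 3 and tw(G) ≤ 3. On the other hand G contains the 4-clique {a, e, g, i}. A clique must lie in a single bag of any decomposition, so no decomposition can have width below 3. The upper and lower bounds meet at 3, so that is the treewidth.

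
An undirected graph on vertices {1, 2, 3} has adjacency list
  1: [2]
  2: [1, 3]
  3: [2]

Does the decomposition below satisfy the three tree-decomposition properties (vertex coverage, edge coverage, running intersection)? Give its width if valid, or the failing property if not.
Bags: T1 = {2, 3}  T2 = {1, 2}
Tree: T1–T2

Yes; width 1.

Checking the three conditions: (i) the bags cover all of {1, 2, 3}; (ii) for each edge, some bag contains both endpoints; (iii) the bags containing any fixed vertex form a subtree. All hold, so the decomposition is valid with width 2 − 1 = 1.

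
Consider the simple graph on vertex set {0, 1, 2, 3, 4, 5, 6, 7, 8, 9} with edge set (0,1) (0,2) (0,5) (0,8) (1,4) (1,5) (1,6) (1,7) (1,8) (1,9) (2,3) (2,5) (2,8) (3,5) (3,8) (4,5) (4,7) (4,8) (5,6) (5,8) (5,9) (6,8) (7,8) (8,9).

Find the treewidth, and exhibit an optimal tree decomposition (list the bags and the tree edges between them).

Treewidth 3.
One such decomposition:
Bags: B1 = {1, 5, 6, 8}  B2 = {1, 4, 5, 8}  B3 = {1, 5, 8, 9}  B4 = {0, 1, 5, 8}  B5 = {0, 2, 5, 8}  B6 = {2, 3, 5, 8}  B7 = {1, 4, 7, 8}
Tree: B1–B2, B2–B3, B3–B4, B4–B5, B5–B6, B2–B7

The largest bag has 4 vertices, giving width 3; this decomposition certifies tw(G) ≤ 3. On the other hand G contains the 4-clique {0, 1, 5, 8}. A clique must lie in a single bag of any decomposition, so no decomposition can have width below 3. Combining the bounds, tw(G) = 3.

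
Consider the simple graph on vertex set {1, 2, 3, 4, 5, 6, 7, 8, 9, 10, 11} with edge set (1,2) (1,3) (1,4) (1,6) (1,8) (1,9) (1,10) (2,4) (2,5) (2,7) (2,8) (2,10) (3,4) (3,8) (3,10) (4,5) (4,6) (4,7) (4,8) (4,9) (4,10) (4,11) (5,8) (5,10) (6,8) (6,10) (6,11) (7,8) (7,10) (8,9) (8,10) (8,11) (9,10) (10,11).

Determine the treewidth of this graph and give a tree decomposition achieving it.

Treewidth 4.
One such decomposition:
Bags: B1 = {1, 2, 4, 8, 10}  B2 = {1, 4, 8, 9, 10}  B3 = {1, 4, 6, 8, 10}  B4 = {4, 6, 8, 10, 11}  B5 = {2, 4, 7, 8, 10}  B6 = {1, 3, 4, 8, 10}  B7 = {2, 4, 5, 8, 10}
Tree: B1–B2, B2–B3, B3–B4, B1–B5, B2–B6, B1–B7

Each bag holds 5 vertices, so the decomposition has width 4, which upper-bounds the treewidth. Conversely, {1, 4, 8, 9, 10} is a clique of size 5, and the vertices of any clique must share a bag in every tree decomposition; so some bag has ≥ 5 vertices and tw(G) ≥ 4. Combining the bounds, tw(G) = 4.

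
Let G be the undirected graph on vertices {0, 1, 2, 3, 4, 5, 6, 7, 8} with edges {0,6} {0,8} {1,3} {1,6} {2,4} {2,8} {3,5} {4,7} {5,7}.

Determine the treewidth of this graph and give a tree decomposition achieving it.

Treewidth 2.
One optimal decomposition is:
Bags: B1 = {0, 6, 8}  B2 = {1, 6, 8}  B3 = {1, 3, 8}  B4 = {3, 5, 8}  B5 = {5, 7, 8}  B6 = {4, 7, 8}  B7 = {2, 4, 8}
Tree: B1–B2, B2–B3, B3–B4, B4–B5, B5–B6, B6–B7

The largest bag has 3 vertices, giving width 2; this decomposition certifies tw(G) ≤ 2. For the lower bound, G contains the cycle 8–0–6–1–3–5–7–4–2–8, so G is not a forest; only forests have treewidth ≤ 1, hence tw(G) ≥ 2. Hence tw(G) = 2 exactly.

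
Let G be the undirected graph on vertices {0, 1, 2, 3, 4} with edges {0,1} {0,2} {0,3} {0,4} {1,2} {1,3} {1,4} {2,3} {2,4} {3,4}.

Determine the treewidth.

4

A width-4 tree decomposition is:
Bags: B1 = {0, 1, 2, 3, 4}
Tree: (single bag)
With just one bag of size 5, the width is 5 − 1 = 4, so tw(G) ≤ 4. On the other hand G contains the 5-clique {0, 1, 2, 3, 4}. A clique must lie in a single bag of any decomposition, so no decomposition can have width below 4. The upper and lower bounds meet at 4, so that is the treewidth.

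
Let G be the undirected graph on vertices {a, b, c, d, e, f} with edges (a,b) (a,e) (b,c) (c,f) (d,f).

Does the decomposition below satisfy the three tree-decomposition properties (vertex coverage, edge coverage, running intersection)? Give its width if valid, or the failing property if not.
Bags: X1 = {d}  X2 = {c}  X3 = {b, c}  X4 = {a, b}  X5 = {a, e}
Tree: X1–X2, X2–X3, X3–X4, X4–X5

A tree decomposition must satisfy three properties: every vertex lies in some bag; for every edge, both endpoints lie together in some bag; and for every vertex, the bags containing it form a connected subtree. Here vertex f appears in no bag, so the decomposition is invalid.

No — vertex f appears in no bag.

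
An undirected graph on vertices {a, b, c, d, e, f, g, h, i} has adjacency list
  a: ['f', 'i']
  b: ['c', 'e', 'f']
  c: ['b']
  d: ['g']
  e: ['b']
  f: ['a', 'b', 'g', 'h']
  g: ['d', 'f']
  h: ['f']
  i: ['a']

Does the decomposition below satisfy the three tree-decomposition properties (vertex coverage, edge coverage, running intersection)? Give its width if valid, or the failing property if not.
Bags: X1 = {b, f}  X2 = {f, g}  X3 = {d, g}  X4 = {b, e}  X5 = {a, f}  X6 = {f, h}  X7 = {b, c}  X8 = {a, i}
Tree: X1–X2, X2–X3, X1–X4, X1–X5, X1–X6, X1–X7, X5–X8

Yes; width 1.

Checking the three conditions: (i) the bags cover all of {a, b, c, d, e, f, g, h, i}; (ii) for each edge, some bag contains both endpoints; (iii) the bags containing any fixed vertex form a subtree. All hold, so the decomposition is valid with width 2 − 1 = 1.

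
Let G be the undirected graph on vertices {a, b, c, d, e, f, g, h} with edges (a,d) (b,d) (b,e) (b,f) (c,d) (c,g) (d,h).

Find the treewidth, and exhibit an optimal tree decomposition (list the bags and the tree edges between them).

Every bag has size at most 2, so the width is 2 − 1 = 1 and tw(G) ≤ 1. Since G has at least one edge (e.g. e–b), it is not an edgeless graph, so tw(G) ≥ 1. The upper and lower bounds meet at 1, so that is the treewidth.

Treewidth 1.
One such decomposition:
Bags: B1 = {b, e}  B2 = {b, d}  B3 = {b, f}  B4 = {d, h}  B5 = {c, d}  B6 = {c, g}  B7 = {a, d}
Tree: B1–B2, B1–B3, B2–B4, B2–B5, B5–B6, B2–B7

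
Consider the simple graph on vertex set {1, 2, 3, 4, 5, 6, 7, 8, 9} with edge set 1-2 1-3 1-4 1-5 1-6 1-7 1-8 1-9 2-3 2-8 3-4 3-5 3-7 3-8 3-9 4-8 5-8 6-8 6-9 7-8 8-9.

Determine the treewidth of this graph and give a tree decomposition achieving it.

Treewidth 3.
One such decomposition:
Bags: B1 = {1, 3, 4, 8}  B2 = {1, 2, 3, 8}  B3 = {1, 3, 8, 9}  B4 = {1, 6, 8, 9}  B5 = {1, 3, 7, 8}  B6 = {1, 3, 5, 8}
Tree: B1–B2, B1–B3, B3–B4, B2–B5, B1–B6

Every bag has size at most 4, so the width is 4 − 1 = 3 and tw(G) ≤ 3. On the other hand G contains the 4-clique {1, 2, 3, 8}. A clique must lie in a single bag of any decomposition, so no decomposition can have width below 3. Hence tw(G) = 3 exactly.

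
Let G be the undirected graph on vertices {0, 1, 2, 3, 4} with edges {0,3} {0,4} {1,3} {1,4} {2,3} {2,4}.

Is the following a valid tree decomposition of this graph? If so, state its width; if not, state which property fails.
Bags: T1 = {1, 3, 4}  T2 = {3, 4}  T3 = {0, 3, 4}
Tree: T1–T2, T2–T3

A tree decomposition must satisfy three properties: every vertex lies in some bag; for every edge, both endpoints lie together in some bag; and for every vertex, the bags containing it form a connected subtree. Here vertex 2 appears in no bag, so the decomposition is invalid.

No — vertex 2 appears in no bag.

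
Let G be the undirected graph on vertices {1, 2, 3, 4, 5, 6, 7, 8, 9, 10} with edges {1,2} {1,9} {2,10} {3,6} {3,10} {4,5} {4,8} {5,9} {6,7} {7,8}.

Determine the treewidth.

A width-2 tree decomposition is:
Bags: B1 = {3, 6, 10}  B2 = {6, 7, 10}  B3 = {7, 8, 10}  B4 = {4, 8, 10}  B5 = {4, 5, 10}  B6 = {5, 9, 10}  B7 = {1, 9, 10}  B8 = {1, 2, 10}
Tree: B1–B2, B2–B3, B3–B4, B4–B5, B5–B6, B6–B7, B7–B8
The largest bag has 3 vertices, giving width 2; this decomposition certifies tw(G) ≤ 2. Since 10–3–6–7–8–4–5–9–1–2–10 is a cycle in G, G is not acyclic. Forests are exactly the graphs of treewidth ≤ 1, so tw(G) ≥ 2. Hence tw(G) = 2 exactly.

2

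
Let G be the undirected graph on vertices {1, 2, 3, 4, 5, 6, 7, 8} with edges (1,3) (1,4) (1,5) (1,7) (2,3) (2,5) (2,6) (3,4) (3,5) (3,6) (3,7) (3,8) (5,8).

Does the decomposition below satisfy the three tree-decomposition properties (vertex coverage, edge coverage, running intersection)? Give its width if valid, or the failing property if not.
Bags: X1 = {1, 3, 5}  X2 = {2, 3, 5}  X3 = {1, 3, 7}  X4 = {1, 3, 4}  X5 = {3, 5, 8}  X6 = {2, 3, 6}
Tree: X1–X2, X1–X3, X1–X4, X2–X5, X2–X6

Checking the three conditions: (i) the bags cover all of {1, 2, 3, 4, 5, 6, 7, 8}; (ii) for each edge, some bag contains both endpoints; (iii) the bags containing any fixed vertex form a subtree. All hold, so the decomposition is valid with width 3 − 1 = 2.

Yes; width 2.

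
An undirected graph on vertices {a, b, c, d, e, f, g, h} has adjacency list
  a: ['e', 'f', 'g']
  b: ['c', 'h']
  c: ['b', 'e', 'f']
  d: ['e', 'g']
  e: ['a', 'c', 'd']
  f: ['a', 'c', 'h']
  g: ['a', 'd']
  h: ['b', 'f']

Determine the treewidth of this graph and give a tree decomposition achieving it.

Each bag holds 3 vertices, so the decomposition has width 2, which upper-bounds the treewidth. Since h–b–c–f–h is a cycle in G, G is not acyclic. Forests are exactly the graphs of treewidth ≤ 1, so tw(G) ≥ 2. Hence tw(G) = 2 exactly.

Treewidth 2.
One optimal decomposition is:
Bags: B1 = {b, f, h}  B2 = {b, c, f}  B3 = {a, c, f}  B4 = {a, c, e}  B5 = {a, e, g}  B6 = {d, e, g}
Tree: B1–B2, B2–B3, B3–B4, B4–B5, B5–B6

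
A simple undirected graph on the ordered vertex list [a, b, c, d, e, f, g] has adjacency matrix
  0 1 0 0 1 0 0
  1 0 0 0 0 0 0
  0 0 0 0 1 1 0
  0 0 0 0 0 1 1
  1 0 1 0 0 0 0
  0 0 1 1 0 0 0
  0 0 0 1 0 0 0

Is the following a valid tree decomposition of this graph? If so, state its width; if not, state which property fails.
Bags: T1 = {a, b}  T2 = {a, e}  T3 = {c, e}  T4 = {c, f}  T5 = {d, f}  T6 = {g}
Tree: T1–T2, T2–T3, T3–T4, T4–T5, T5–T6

A tree decomposition must satisfy three properties: every vertex lies in some bag; for every edge, both endpoints lie together in some bag; and for every vertex, the bags containing it form a connected subtree. Here edge (d,g) lies in no bag, so the decomposition is invalid.

No — edge (d,g) lies in no bag.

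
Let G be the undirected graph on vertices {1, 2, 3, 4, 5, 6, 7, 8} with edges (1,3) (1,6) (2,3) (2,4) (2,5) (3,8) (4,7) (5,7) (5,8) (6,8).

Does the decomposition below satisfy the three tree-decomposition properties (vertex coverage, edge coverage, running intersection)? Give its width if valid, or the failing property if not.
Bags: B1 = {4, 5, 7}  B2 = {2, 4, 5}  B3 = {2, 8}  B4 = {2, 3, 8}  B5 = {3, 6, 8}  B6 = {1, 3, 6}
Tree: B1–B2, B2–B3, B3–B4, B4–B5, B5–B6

A tree decomposition must satisfy three properties: every vertex lies in some bag; for every edge, both endpoints lie together in some bag; and for every vertex, the bags containing it form a connected subtree. Here edge (5,8) lies in no bag, so the decomposition is invalid.

No — edge (5,8) lies in no bag.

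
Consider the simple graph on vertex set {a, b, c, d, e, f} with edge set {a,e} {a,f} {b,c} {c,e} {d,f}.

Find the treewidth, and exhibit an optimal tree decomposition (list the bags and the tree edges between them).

Treewidth 1.
One such decomposition:
Bags: B1 = {d, f}  B2 = {a, f}  B3 = {a, e}  B4 = {c, e}  B5 = {b, c}
Tree: B1–B2, B2–B3, B3–B4, B4–B5

Each bag holds 2 vertices, so the decomposition has width 1, which upper-bounds the treewidth. G has an edge, so its treewidth is at least 1. Therefore the treewidth is 1.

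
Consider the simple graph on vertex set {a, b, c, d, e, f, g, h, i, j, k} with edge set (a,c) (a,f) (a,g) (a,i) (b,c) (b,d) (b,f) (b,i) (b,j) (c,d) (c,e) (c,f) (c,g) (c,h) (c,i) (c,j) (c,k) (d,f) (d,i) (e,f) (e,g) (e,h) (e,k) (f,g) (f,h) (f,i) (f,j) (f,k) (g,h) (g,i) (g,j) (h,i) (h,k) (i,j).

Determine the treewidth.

A width-4 tree decomposition is:
Bags: B1 = {c, f, g, h, i}  B2 = {a, c, f, g, i}  B3 = {c, e, f, g, h}  B4 = {c, f, g, i, j}  B5 = {c, e, f, h, k}  B6 = {b, c, f, i, j}  B7 = {b, c, d, f, i}
Tree: B1–B2, B1–B3, B2–B4, B3–B5, B4–B6, B6–B7
Each bag holds 5 vertices, so the decomposition has width 4, which upper-bounds the treewidth. Conversely, {c, e, f, g, h} is a clique of size 5, and the vertices of any clique must share a bag in every tree decomposition; so some bag has ≥ 5 vertices and tw(G) ≥ 4. Combining the bounds, tw(G) = 4.

4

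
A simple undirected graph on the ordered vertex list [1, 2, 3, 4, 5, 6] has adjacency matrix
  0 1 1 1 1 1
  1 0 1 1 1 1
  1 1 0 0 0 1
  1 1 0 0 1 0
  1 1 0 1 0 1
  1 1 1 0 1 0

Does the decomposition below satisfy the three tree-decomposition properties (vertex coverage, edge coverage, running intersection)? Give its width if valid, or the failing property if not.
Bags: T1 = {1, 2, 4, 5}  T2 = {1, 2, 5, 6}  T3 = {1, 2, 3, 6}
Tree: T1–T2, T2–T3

Yes; width 3.

Vertex coverage: the bags together contain {1, 2, 3, 4, 5, 6}, the full vertex set. Edge coverage: each edge of G has both endpoints in at least one bag. Running intersection: for every vertex, the bags containing it form a connected subtree. All three properties hold, so this is a valid tree decomposition of width max|bag| − 1 = 3, and hence tw(G) ≤ 3.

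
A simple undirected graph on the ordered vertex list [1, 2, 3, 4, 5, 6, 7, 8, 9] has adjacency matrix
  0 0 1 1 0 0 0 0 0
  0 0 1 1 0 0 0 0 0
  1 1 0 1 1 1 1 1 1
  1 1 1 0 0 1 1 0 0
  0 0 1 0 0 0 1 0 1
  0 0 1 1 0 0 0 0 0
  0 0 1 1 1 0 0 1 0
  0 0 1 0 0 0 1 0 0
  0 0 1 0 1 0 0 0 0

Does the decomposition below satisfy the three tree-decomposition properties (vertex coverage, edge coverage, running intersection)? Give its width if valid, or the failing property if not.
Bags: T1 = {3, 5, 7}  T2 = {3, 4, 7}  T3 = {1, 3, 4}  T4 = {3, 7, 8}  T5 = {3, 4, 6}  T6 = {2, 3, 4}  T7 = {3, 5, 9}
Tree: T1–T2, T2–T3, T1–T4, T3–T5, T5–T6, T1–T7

Every vertex of G appears in some bag (union = {1, 2, 3, 4, 5, 6, 7, 8, 9}); every edge is covered by a bag; and for each vertex v the set of bags containing v is connected in the bag tree. The decomposition is therefore valid. The largest bag has 3 vertices, so the width is 2.

Yes; width 2.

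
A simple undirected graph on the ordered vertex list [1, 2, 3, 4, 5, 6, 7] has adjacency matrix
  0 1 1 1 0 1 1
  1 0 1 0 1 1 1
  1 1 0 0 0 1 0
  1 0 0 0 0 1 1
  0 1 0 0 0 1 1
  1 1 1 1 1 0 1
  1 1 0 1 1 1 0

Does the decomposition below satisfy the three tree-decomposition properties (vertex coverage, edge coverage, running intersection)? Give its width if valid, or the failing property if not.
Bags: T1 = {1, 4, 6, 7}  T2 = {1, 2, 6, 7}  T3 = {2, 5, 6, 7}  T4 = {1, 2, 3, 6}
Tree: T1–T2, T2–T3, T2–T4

Yes; width 3.

Vertex coverage: the bags together contain {1, 2, 3, 4, 5, 6, 7}, the full vertex set. Edge coverage: each edge of G has both endpoints in at least one bag. Running intersection: for every vertex, the bags containing it form a connected subtree. All three properties hold, so this is a valid tree decomposition of width max|bag| − 1 = 3, and hence tw(G) ≤ 3.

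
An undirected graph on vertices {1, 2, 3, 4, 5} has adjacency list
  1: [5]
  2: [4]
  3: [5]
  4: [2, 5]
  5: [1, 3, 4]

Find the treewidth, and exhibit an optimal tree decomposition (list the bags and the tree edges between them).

Treewidth 1.
One such decomposition:
Bags: B1 = {1, 5}  B2 = {4, 5}  B3 = {3, 5}  B4 = {2, 4}
Tree: B1–B2, B1–B3, B2–B4

Each bag holds 2 vertices, so the decomposition has width 1, which upper-bounds the treewidth. Since G has at least one edge (e.g. 5–1), it is not an edgeless graph, so tw(G) ≥ 1. Therefore the treewidth is 1.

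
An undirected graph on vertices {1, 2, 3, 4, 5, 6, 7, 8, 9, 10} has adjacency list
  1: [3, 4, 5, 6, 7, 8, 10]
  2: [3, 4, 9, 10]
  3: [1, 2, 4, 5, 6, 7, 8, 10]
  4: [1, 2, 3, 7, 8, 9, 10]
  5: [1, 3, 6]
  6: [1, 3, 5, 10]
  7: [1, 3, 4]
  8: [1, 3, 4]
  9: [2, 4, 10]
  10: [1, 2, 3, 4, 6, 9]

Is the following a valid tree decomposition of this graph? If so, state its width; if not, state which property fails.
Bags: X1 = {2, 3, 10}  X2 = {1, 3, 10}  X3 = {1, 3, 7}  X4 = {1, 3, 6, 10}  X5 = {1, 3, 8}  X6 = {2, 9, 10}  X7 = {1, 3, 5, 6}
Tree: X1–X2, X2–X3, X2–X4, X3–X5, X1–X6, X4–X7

No — vertex 4 appears in no bag.

A tree decomposition must satisfy three properties: every vertex lies in some bag; for every edge, both endpoints lie together in some bag; and for every vertex, the bags containing it form a connected subtree. Here vertex 4 appears in no bag, so the decomposition is invalid.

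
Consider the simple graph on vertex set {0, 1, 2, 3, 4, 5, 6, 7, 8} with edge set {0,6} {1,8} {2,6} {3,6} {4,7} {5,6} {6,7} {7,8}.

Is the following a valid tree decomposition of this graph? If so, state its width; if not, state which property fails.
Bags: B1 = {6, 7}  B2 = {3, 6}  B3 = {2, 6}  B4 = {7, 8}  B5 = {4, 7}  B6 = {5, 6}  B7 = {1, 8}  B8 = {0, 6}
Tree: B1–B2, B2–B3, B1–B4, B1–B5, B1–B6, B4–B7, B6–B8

Yes; width 1.

Every vertex of G appears in some bag (union = {0, 1, 2, 3, 4, 5, 6, 7, 8}); every edge is covered by a bag; and for each vertex v the set of bags containing v is connected in the bag tree. The decomposition is therefore valid. The largest bag has 2 vertices, so the width is 1.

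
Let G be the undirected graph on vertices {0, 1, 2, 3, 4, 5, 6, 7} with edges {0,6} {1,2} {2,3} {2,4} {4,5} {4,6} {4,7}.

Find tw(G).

A width-1 tree decomposition is:
Bags: B1 = {4, 6}  B2 = {2, 4}  B3 = {4, 5}  B4 = {2, 3}  B5 = {1, 2}  B6 = {0, 6}  B7 = {4, 7}
Tree: B1–B2, B1–B3, B2–B4, B4–B5, B1–B6, B2–B7
Every bag has size at most 2, so the width is 2 − 1 = 1 and tw(G) ≤ 1. Any graph with an edge has treewidth ≥ 1, and G has the edge 6–4. Therefore the treewidth is 1.

1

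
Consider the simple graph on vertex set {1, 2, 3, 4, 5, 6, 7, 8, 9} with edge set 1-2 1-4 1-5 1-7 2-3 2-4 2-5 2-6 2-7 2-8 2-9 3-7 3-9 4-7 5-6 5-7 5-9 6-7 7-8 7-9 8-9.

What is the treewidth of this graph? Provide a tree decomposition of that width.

The largest bag has 4 vertices, giving width 3; this decomposition certifies tw(G) ≤ 3. For the lower bound, the 4 vertices {2, 7, 8, 9} are pairwise adjacent, and any tree decomposition puts a clique entirely inside one bag — forcing width ≥ 3. The upper and lower bounds meet at 3, so that is the treewidth.

Treewidth 3.
Bags: B1 = {1, 2, 5, 7}  B2 = {2, 5, 7, 9}  B3 = {1, 2, 4, 7}  B4 = {2, 3, 7, 9}  B5 = {2, 7, 8, 9}  B6 = {2, 5, 6, 7}
Tree: B1–B2, B1–B3, B2–B4, B4–B5, B1–B6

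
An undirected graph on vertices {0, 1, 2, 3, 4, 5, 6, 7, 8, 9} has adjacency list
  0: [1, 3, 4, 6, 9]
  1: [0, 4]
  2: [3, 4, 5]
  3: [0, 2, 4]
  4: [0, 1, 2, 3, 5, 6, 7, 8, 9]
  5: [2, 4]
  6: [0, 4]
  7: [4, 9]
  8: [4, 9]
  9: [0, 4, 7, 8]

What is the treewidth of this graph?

2

A width-2 tree decomposition is:
Bags: B1 = {0, 1, 4}  B2 = {0, 4, 9}  B3 = {0, 4, 6}  B4 = {0, 3, 4}  B5 = {2, 3, 4}  B6 = {2, 4, 5}  B7 = {4, 7, 9}  B8 = {4, 8, 9}
Tree: B1–B2, B1–B3, B2–B4, B4–B5, B5–B6, B2–B7, B2–B8
Each bag holds 3 vertices, so the decomposition has width 2, which upper-bounds the treewidth. For the lower bound, the 3 vertices {0, 1, 4} are pairwise adjacent, and any tree decomposition puts a clique entirely inside one bag — forcing width ≥ 2. Hence tw(G) = 2 exactly.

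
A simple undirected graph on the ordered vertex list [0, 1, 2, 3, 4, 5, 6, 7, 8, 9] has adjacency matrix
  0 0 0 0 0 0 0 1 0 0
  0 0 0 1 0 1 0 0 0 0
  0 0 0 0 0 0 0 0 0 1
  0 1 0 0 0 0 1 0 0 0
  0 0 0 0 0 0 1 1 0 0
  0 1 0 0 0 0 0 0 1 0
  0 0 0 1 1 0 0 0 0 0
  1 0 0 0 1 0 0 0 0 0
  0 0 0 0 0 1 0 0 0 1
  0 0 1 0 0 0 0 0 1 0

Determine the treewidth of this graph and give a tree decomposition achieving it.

Treewidth 1.
One such decomposition:
Bags: B1 = {2, 9}  B2 = {8, 9}  B3 = {5, 8}  B4 = {1, 5}  B5 = {1, 3}  B6 = {3, 6}  B7 = {4, 6}  B8 = {4, 7}  B9 = {0, 7}
Tree: B1–B2, B2–B3, B3–B4, B4–B5, B5–B6, B6–B7, B7–B8, B8–B9

The largest bag has 2 vertices, giving width 1; this decomposition certifies tw(G) ≤ 1. Since G has at least one edge (e.g. 2–9), it is not an edgeless graph, so tw(G) ≥ 1. Hence tw(G) = 1 exactly.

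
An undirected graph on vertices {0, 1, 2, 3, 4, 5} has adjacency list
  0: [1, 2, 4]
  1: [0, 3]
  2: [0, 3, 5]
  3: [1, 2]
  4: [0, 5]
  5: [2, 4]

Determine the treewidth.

2

A width-2 tree decomposition is:
Bags: B1 = {0, 1, 3}  B2 = {0, 2, 3}  B3 = {0, 2, 4}  B4 = {2, 4, 5}
Tree: B1–B2, B2–B3, B3–B4
Each bag holds 3 vertices, so the decomposition has width 2, which upper-bounds the treewidth. The edges 1–3–2–0–1 form a cycle, so G is not a tree and its treewidth is at least 2. The upper and lower bounds meet at 2, so that is the treewidth.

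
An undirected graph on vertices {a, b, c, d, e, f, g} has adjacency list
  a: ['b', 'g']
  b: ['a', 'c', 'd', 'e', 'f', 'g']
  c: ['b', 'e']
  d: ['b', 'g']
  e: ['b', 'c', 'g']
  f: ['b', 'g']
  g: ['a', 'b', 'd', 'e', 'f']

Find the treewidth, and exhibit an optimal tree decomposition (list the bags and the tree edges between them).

Treewidth 2.
One optimal decomposition is:
Bags: B1 = {a, b, g}  B2 = {b, f, g}  B3 = {b, d, g}  B4 = {b, e, g}  B5 = {b, c, e}
Tree: B1–B2, B2–B3, B1–B4, B4–B5

Every bag has size at most 3, so the width is 3 − 1 = 2 and tw(G) ≤ 2. Conversely, {b, d, g} is a clique of size 3, and the vertices of any clique must share a bag in every tree decomposition; so some bag has ≥ 3 vertices and tw(G) ≥ 2. Therefore the treewidth is 2.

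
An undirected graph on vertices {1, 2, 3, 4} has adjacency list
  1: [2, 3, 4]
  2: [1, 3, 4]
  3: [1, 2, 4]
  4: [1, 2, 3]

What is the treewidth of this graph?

A width-3 tree decomposition is:
Bags: B1 = {1, 2, 3, 4}
Tree: (single bag)
With just one bag of size 4, the width is 4 − 1 = 3, so tw(G) ≤ 3. For the lower bound, the 4 vertices {1, 2, 3, 4} are pairwise adjacent, and any tree decomposition puts a clique entirely inside one bag — forcing width ≥ 3. Hence tw(G) = 3 exactly.

3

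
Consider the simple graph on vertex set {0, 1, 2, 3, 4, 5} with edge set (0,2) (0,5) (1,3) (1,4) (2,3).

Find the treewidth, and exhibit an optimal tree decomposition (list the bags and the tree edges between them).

Treewidth 1.
Bags: B1 = {0, 5}  B2 = {0, 2}  B3 = {2, 3}  B4 = {1, 3}  B5 = {1, 4}
Tree: B1–B2, B2–B3, B3–B4, B4–B5

Every bag has size at most 2, so the width is 2 − 1 = 1 and tw(G) ≤ 1. G has an edge, so its treewidth is at least 1. Hence tw(G) = 1 exactly.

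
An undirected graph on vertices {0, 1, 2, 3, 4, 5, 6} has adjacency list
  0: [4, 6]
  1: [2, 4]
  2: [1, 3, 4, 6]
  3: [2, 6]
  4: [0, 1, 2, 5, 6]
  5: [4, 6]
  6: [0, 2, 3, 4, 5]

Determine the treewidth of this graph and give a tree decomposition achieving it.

Each bag holds 3 vertices, so the decomposition has width 2, which upper-bounds the treewidth. For the lower bound, the 3 vertices {2, 3, 6} are pairwise adjacent, and any tree decomposition puts a clique entirely inside one bag — forcing width ≥ 2. Hence tw(G) = 2 exactly.

Treewidth 2.
One optimal decomposition is:
Bags: B1 = {2, 3, 6}  B2 = {2, 4, 6}  B3 = {0, 4, 6}  B4 = {4, 5, 6}  B5 = {1, 2, 4}
Tree: B1–B2, B2–B3, B3–B4, B2–B5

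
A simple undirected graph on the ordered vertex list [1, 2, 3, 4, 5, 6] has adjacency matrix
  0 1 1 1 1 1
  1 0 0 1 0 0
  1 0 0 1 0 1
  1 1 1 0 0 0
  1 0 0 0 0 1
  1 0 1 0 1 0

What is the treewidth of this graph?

A width-2 tree decomposition is:
Bags: B1 = {1, 3, 6}  B2 = {1, 5, 6}  B3 = {1, 3, 4}  B4 = {1, 2, 4}
Tree: B1–B2, B1–B3, B3–B4
Every bag has size at most 3, so the width is 3 − 1 = 2 and tw(G) ≤ 2. For the lower bound, the 3 vertices {1, 2, 4} are pairwise adjacent, and any tree decomposition puts a clique entirely inside one bag — forcing width ≥ 2. The upper and lower bounds meet at 2, so that is the treewidth.

2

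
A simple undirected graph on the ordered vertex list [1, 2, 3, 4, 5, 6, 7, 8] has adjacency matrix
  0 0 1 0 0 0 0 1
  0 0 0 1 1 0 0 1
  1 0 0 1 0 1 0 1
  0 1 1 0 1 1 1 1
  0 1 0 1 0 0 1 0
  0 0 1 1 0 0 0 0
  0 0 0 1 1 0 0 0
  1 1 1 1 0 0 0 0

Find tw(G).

A width-2 tree decomposition is:
Bags: B1 = {2, 4, 8}  B2 = {3, 4, 8}  B3 = {3, 4, 6}  B4 = {1, 3, 8}  B5 = {2, 4, 5}  B6 = {4, 5, 7}
Tree: B1–B2, B2–B3, B2–B4, B1–B5, B5–B6
Every bag has size at most 3, so the width is 3 − 1 = 2 and tw(G) ≤ 2. For the lower bound, the 3 vertices {1, 3, 8} are pairwise adjacent, and any tree decomposition puts a clique entirely inside one bag — forcing width ≥ 2. Therefore the treewidth is 2.

2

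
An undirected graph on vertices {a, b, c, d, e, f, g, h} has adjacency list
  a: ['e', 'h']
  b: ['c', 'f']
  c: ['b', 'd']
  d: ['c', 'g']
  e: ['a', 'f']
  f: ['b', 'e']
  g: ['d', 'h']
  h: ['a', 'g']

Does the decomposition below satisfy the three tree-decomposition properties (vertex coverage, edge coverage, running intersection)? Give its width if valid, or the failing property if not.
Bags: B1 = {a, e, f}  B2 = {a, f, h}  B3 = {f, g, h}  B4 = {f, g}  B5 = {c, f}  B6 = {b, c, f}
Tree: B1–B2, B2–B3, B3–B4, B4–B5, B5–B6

A tree decomposition must satisfy three properties: every vertex lies in some bag; for every edge, both endpoints lie together in some bag; and for every vertex, the bags containing it form a connected subtree. Here vertex d appears in no bag, so the decomposition is invalid.

No — vertex d appears in no bag.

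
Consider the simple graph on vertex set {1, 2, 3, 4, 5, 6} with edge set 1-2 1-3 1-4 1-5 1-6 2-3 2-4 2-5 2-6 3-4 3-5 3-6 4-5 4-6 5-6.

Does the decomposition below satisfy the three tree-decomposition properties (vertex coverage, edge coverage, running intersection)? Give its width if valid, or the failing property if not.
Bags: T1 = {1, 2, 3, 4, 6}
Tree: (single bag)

No — vertex 5 appears in no bag.

A tree decomposition must satisfy three properties: every vertex lies in some bag; for every edge, both endpoints lie together in some bag; and for every vertex, the bags containing it form a connected subtree. Here vertex 5 appears in no bag, so the decomposition is invalid.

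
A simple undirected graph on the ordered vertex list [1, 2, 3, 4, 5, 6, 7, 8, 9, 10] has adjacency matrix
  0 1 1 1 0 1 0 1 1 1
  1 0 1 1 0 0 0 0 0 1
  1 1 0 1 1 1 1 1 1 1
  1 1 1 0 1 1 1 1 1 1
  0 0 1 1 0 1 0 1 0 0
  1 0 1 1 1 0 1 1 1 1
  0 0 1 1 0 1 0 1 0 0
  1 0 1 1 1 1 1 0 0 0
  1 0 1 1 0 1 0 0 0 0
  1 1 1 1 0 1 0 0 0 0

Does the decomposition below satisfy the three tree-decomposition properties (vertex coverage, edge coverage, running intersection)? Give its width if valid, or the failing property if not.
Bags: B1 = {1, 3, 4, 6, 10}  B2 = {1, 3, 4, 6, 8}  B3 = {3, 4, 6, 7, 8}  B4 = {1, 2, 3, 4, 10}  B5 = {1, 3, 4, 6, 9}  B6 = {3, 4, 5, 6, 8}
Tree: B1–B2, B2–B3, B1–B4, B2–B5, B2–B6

Every vertex of G appears in some bag (union = {1, 2, 3, 4, 5, 6, 7, 8, 9, 10}); every edge is covered by a bag; and for each vertex v the set of bags containing v is connected in the bag tree. The decomposition is therefore valid. The largest bag has 5 vertices, so the width is 4.

Yes; width 4.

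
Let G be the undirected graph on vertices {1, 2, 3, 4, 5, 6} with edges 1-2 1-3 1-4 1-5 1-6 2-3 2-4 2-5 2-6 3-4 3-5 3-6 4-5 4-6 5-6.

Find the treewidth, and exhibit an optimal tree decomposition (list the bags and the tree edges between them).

Treewidth 5.
Bags: B1 = {1, 2, 3, 4, 5, 6}
Tree: (single bag)

With just one bag of size 6, the width is 6 − 1 = 5, so tw(G) ≤ 5. On the other hand G contains the 6-clique {1, 2, 3, 4, 5, 6}. A clique must lie in a single bag of any decomposition, so no decomposition can have width below 5. The upper and lower bounds meet at 5, so that is the treewidth.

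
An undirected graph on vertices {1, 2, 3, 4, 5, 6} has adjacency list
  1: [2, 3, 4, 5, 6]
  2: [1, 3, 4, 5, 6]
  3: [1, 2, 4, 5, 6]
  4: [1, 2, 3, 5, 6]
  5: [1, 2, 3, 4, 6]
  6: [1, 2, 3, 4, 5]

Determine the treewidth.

5

A width-5 tree decomposition is:
Bags: B1 = {1, 2, 3, 4, 5, 6}
Tree: (single bag)
With just one bag of size 6, the width is 6 − 1 = 5, so tw(G) ≤ 5. Conversely, {1, 2, 3, 4, 5, 6} is a clique of size 6, and the vertices of any clique must share a bag in every tree decomposition; so some bag has ≥ 6 vertices and tw(G) ≥ 5. The upper and lower bounds meet at 5, so that is the treewidth.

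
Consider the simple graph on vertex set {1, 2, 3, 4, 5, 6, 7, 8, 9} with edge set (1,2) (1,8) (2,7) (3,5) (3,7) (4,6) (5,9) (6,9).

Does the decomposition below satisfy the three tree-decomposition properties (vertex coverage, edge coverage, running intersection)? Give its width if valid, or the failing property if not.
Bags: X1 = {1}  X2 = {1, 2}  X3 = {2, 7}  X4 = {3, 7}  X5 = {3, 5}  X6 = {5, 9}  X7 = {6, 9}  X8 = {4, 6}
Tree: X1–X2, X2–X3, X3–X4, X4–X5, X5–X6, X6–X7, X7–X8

No — vertex 8 appears in no bag.

A tree decomposition must satisfy three properties: every vertex lies in some bag; for every edge, both endpoints lie together in some bag; and for every vertex, the bags containing it form a connected subtree. Here vertex 8 appears in no bag, so the decomposition is invalid.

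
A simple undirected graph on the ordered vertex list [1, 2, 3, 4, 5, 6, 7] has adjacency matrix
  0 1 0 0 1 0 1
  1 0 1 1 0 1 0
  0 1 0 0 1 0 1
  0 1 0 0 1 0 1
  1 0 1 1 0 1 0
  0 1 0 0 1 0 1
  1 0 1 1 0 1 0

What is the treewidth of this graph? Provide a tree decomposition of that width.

Every bag has size at most 4, so the width is 4 − 1 = 3 and tw(G) ≤ 3. For the lower bound: the 4 vertex sets {5,6}, {1,2}, {7}, {4} are disjoint, each induces a connected subgraph, and every pair is joined by at least one edge of G. Contracting each set to a single vertex therefore yields K_{4} as a minor, and since treewidth is minor-monotone, tw(G) ≥ tw(K_{4}) = 3. Hence tw(G) = 3 exactly.

Treewidth 3.
One optimal decomposition is:
Bags: B1 = {2, 5, 6, 7}  B2 = {1, 2, 5, 7}  B3 = {2, 4, 5, 7}  B4 = {2, 3, 5, 7}
Tree: B1–B2, B2–B3, B3–B4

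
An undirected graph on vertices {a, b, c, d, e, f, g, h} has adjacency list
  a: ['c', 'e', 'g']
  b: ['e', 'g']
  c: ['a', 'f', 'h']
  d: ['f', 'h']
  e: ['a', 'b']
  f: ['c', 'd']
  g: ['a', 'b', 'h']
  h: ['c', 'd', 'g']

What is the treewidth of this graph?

A width-2 tree decomposition is:
Bags: B1 = {a, b, e}  B2 = {a, b, g}  B3 = {a, c, g}  B4 = {c, g, h}  B5 = {c, f, h}  B6 = {d, f, h}
Tree: B1–B2, B2–B3, B3–B4, B4–B5, B5–B6
The largest bag has 3 vertices, giving width 2; this decomposition certifies tw(G) ≤ 2. The edges e–b–g–a–e form a cycle, so G is not a tree and its treewidth is at least 2. The upper and lower bounds meet at 2, so that is the treewidth.

2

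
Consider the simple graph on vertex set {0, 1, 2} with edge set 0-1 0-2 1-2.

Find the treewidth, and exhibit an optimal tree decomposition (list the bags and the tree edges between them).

With just one bag of size 3, the width is 3 − 1 = 2, so tw(G) ≤ 2. For the lower bound, the 3 vertices {0, 1, 2} are pairwise adjacent, and any tree decomposition puts a clique entirely inside one bag — forcing width ≥ 2. Therefore the treewidth is 2.

Treewidth 2.
One such decomposition:
Bags: B1 = {0, 1, 2}
Tree: (single bag)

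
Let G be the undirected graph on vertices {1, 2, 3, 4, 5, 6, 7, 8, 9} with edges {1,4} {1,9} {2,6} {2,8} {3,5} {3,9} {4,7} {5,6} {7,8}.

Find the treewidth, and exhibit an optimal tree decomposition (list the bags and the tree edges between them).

Treewidth 2.
One such decomposition:
Bags: B1 = {2, 7, 8}  B2 = {2, 6, 7}  B3 = {5, 6, 7}  B4 = {3, 5, 7}  B5 = {3, 7, 9}  B6 = {1, 7, 9}  B7 = {1, 4, 7}
Tree: B1–B2, B2–B3, B3–B4, B4–B5, B5–B6, B6–B7

The largest bag has 3 vertices, giving width 2; this decomposition certifies tw(G) ≤ 2. For the lower bound, G contains the cycle 7–8–2–6–5–3–9–1–4–7, so G is not a forest; only forests have treewidth ≤ 1, hence tw(G) ≥ 2. Hence tw(G) = 2 exactly.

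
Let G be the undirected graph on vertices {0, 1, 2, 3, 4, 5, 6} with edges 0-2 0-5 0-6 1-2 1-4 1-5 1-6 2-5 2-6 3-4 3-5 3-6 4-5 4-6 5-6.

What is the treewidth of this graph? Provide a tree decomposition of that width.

Treewidth 3.
Bags: B1 = {3, 4, 5, 6}  B2 = {1, 4, 5, 6}  B3 = {1, 2, 5, 6}  B4 = {0, 2, 5, 6}
Tree: B1–B2, B2–B3, B3–B4

Every bag has size at most 4, so the width is 4 − 1 = 3 and tw(G) ≤ 3. On the other hand G contains the 4-clique {0, 2, 5, 6}. A clique must lie in a single bag of any decomposition, so no decomposition can have width below 3. Hence tw(G) = 3 exactly.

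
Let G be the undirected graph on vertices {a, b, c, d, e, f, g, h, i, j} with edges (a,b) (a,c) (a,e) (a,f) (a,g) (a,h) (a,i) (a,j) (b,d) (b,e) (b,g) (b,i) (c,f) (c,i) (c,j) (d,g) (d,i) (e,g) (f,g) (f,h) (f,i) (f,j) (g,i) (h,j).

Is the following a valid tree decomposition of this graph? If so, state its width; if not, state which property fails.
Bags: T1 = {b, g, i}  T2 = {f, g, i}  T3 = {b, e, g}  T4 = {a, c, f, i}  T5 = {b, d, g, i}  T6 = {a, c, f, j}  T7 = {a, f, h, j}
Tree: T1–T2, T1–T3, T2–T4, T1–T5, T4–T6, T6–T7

A tree decomposition must satisfy three properties: every vertex lies in some bag; for every edge, both endpoints lie together in some bag; and for every vertex, the bags containing it form a connected subtree. Here edge (a,b) lies in no bag, so the decomposition is invalid.

No — edge (a,b) lies in no bag.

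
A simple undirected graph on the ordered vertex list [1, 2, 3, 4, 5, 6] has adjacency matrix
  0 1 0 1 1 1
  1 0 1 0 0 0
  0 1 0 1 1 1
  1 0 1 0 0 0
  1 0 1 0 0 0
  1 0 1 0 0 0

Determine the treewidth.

2

A width-2 tree decomposition is:
Bags: B1 = {1, 2, 3}  B2 = {1, 3, 6}  B3 = {1, 3, 5}  B4 = {1, 3, 4}
Tree: B1–B2, B2–B3, B3–B4
Each bag holds 3 vertices, so the decomposition has width 2, which upper-bounds the treewidth. Since 3–2–1–6–3 is a cycle in G, G is not acyclic. Forests are exactly the graphs of treewidth ≤ 1, so tw(G) ≥ 2. Therefore the treewidth is 2.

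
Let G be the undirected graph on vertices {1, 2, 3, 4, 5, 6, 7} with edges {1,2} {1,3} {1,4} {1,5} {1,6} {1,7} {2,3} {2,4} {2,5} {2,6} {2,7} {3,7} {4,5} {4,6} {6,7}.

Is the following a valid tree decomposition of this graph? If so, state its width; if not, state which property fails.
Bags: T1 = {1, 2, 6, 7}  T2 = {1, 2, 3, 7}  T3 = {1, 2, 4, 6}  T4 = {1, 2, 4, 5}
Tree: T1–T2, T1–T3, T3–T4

Yes; width 3.

Vertex coverage: the bags together contain {1, 2, 3, 4, 5, 6, 7}, the full vertex set. Edge coverage: each edge of G has both endpoints in at least one bag. Running intersection: for every vertex, the bags containing it form a connected subtree. All three properties hold, so this is a valid tree decomposition of width max|bag| − 1 = 3, and hence tw(G) ≤ 3.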